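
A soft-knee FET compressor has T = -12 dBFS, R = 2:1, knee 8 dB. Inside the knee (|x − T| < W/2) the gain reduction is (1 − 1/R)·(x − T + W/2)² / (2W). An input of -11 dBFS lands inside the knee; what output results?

-11.78125 dBFS

x − T + W/2 = -11 − (-12) + 4 = 5.
GR = (1 − 1/2) × 5² / 16 = 0.5 × 25 / 16 = 0.78125 dB.
Output = -11 − 0.78125 = -11.78125 dBFS.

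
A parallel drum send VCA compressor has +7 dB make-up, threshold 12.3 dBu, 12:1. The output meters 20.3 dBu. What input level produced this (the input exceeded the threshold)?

24.3 dBu

Stripping the +7 dB make-up gives 13.3 dBu at the gain stage.
The compressed level sits 13.3 − 12.3 = 1 dB over threshold.
Undo the ratio: input overshoot = 1 × 12 = 12 dB, giving input = 24.3 dBu.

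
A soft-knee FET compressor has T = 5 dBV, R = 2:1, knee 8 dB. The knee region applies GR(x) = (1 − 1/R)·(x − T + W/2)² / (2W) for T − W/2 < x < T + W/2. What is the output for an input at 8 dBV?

x − T + W/2 = 8 − 5 + 4 = 7.
GR = (1 − 1/2) × 7² / 16 = 0.5 × 49 / 16 = 1.53125 dB.
Output = 8 − 1.53125 = 6.46875 dBV.

6.46875 dBV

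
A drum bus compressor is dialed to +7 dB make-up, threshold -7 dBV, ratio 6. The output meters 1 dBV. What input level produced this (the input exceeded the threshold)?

Before make-up, the level was 1 − 7 = -6 dBV.
That's 1 dB above the -7 dBV threshold.
Undo the ratio: input overshoot = 1 × 6 = 6 dB, giving input = -1 dBV.

-1 dBV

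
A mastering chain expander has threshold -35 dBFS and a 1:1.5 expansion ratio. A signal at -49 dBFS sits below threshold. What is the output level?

-56 dBFS

The input is 14 dB below the -35 dBFS threshold.
A 1:1.5 expander multiplies undershoot by 1.5: 14 × 1.5 = 21 dB below threshold.
Output = -35 − 21 = -56 dBFS.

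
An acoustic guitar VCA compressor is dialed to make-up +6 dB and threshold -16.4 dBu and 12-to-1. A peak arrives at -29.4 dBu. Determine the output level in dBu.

-23.4 dBu

-29.4 dBu is 13 dB below the -16.4 dBu threshold, so no gain reduction is applied.
Make-up gain adds 6 dB: -29.4 + 6 = -23.4 dBu.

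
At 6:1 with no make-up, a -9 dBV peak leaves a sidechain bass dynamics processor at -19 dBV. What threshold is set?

-21 dBV

Let T be the threshold. Output overshoot = (input overshoot)/R, so -19 − T = (-9 − T)/6.
6·(-19 − T) = -9 − T → 5·T = -114 − (-9) = -105.
T = -105/5 = -21 dBV.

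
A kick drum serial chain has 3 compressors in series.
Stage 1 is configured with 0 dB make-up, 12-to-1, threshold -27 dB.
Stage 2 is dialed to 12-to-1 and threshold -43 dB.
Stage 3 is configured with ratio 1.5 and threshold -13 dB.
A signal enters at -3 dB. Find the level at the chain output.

Stage 1: overshoot 24 dB → 24/12 = 2 dB → -25 dB.
Stage 2: -25 dB is 18 dB over -43 dB; at 12:1 that becomes 1.5 dB over, giving -41.5 dB.
Stage 3: below threshold (-41.5 ≤ -13); passes unchanged; output -41.5 dB.

-41.5 dB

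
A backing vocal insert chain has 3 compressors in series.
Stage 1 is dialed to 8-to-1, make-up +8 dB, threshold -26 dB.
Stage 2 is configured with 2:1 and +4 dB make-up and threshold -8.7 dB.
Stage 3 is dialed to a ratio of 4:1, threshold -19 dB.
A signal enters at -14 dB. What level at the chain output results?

-17.375 dB

Stage 1: -14 dB is 12 dB over -26 dB; at 8:1 that becomes 1.5 dB over, giving -24.5 dB; +8 dB make-up → -16.5 dB.
Stage 2: -16.5 dB ≤ -8.7 dB, so stage 2 doesn't engage; make-up brings it to -12.5 dB.
Stage 3: overshoot 6.5 dB → 6.5/4 = 1.625 dB → -17.375 dB.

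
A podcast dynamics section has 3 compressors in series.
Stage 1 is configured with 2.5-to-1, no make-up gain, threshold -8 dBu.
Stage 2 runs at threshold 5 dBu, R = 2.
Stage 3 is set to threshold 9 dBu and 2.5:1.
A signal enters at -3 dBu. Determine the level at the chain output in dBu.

-6 dBu

Stage 1: 5 dB above -8 dBu, reduced 2.5:1 to 2 dB above → -6 dBu.
Stage 2: -6 dBu ≤ 5 dBu, so stage 2 doesn't engage; output -6 dBu.
Stage 3: -6 dBu ≤ 9 dBu, so stage 3 doesn't engage; output -6 dBu.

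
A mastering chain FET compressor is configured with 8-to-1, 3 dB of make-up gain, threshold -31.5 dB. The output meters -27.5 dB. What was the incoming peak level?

Remove make-up: -27.5 − 3 = -30.5 dB.
Post-compression overshoot = -30.5 − (-31.5) = 1 dB.
Before 8:1 compression the overshoot was 1 × 8 = 8 dB, so input = -31.5 + 8 = -23.5 dB.

-23.5 dB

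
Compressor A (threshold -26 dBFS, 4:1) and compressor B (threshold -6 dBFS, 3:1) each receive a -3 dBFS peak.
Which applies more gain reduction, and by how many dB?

A, by 15.25 dB

A: overshoot 23 dB → output overshoot 5.75 dB → GR 17.25 dB.
B: overshoot 3 dB → output overshoot 1 dB → GR 2 dB.
A applies 15.25 dB more gain reduction.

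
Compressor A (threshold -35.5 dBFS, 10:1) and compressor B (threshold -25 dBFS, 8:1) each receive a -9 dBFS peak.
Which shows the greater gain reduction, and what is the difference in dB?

A, by 9.85 dB

A: 26.5 dB over, compressed to 2.65 dB over, so 23.85 dB of GR.
B: 16 dB over, compressed to 2 dB over, so 14 dB of GR.
A applies 9.85 dB more gain reduction.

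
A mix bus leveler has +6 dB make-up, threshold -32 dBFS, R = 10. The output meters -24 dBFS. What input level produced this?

Remove make-up: -24 − 6 = -30 dBFS.
Post-compression overshoot = -30 − (-32) = 2 dB.
Input overshoot = R × output overshoot = 20 dB → input = -32 + 20 = -12 dBFS.

-12 dBFS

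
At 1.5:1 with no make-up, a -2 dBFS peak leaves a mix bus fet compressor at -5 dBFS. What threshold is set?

Input is 9 dB above T (since output overshoot × R = input overshoot: (-5 − T)·1.5 = -2 − T gives T = -11 dBFS).
Check: -11 + (-2 − (-11))/1.5 = -11 + 6 = -5 dBFS. ✓

-11 dBFS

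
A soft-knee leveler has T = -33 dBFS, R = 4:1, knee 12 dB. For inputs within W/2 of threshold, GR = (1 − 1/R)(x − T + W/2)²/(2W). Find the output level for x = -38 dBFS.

x − T + W/2 = -38 − (-33) + 6 = 1.
GR = (1 − 1/4) × 1² / 24 = 0.75 × 1 / 24 = 0.03125 dB.
Output = -38 − 0.03125 = -38.03125 dBFS.

-38.03125 dBFS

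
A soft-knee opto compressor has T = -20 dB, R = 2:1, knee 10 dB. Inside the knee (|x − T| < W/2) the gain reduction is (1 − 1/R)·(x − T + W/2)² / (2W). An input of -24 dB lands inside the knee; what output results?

x − T + W/2 = -24 − (-20) + 5 = 1.
GR = (1 − 1/2) × 1² / 20 = 0.5 × 1 / 20 = 0.025 dB.
Output = -24 − 0.025 = -24.025 dB.

-24.025 dB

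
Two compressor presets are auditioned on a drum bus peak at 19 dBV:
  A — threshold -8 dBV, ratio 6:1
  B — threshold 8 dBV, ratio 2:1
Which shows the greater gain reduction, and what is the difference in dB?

A: GR = 27 − 27/6 = 22.5 dB.
B: GR = 11 − 11/2 = 5.5 dB.
Difference: 17 dB in favour of A.

A, by 17 dB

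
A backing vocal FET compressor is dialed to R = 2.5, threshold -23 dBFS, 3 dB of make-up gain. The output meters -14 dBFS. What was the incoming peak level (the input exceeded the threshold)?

-8 dBFS

Remove make-up: -14 − 3 = -17 dBFS.
The compressed level sits -17 − (-23) = 6 dB over threshold.
Undo the ratio: input overshoot = 6 × 2.5 = 15 dB, giving input = -8 dBFS.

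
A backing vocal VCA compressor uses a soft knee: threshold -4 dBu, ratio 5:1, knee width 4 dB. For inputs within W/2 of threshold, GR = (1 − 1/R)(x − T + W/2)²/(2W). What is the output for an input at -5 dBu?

-5.1 dBu

x − T + W/2 = -5 − (-4) + 2 = 1.
GR = (1 − 1/5) × 1² / 8 = 0.8 × 1 / 8 = 0.1 dB.
Output = -5 − 0.1 = -5.1 dBu.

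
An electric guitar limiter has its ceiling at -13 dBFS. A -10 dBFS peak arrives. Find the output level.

A brickwall limiter is an ∞:1 compressor: any input above the ceiling is clamped to -13 dBFS.

-13 dBFS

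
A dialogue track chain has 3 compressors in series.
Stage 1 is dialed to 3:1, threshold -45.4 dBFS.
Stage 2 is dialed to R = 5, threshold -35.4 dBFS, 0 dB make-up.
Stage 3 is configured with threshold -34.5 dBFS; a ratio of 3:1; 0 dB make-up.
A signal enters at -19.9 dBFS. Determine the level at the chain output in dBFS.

-36.9 dBFS

Stage 1: overshoot 25.5 dB → 25.5/3 = 8.5 dB → -36.9 dBFS.
Stage 2: -36.9 dBFS is at or below the -35.4 dBFS threshold — no compression; output -36.9 dBFS.
Stage 3: below threshold (-36.9 ≤ -34.5); passes unchanged; output -36.9 dBFS.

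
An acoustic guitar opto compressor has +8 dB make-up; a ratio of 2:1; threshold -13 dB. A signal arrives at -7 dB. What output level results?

-2 dB

-7 dB sits 6 dB over threshold.
At 2:1 the overshoot is divided by 2, leaving 3 dB above threshold.
That puts the output at -10 dB; make-up adds 8 dB, giving -2 dB.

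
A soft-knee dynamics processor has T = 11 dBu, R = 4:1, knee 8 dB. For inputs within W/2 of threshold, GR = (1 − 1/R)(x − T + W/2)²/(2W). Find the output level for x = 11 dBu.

10.25 dBu

x − T + W/2 = 11 − 11 + 4 = 4.
GR = (1 − 1/4) × 4² / 16 = 0.75 × 16 / 16 = 0.75 dB.
Output = 11 − 0.75 = 10.25 dBu.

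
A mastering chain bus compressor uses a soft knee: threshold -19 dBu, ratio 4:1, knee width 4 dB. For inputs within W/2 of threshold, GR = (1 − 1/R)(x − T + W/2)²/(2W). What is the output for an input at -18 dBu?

x − T + W/2 = -18 − (-19) + 2 = 3.
GR = (1 − 1/4) × 3² / 8 = 0.75 × 9 / 8 = 0.84375 dB.
Output = -18 − 0.84375 = -18.84375 dBu.

-18.84375 dBu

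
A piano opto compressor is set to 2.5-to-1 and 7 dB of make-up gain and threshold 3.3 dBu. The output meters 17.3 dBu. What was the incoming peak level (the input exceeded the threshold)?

20.8 dBu

Remove make-up: 17.3 − 7 = 10.3 dBu.
That's 7 dB above the 3.3 dBu threshold.
Undo the ratio: input overshoot = 7 × 2.5 = 17.5 dB, giving input = 20.8 dBu.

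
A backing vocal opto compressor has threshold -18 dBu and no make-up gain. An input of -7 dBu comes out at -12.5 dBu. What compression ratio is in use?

Input overshoot = -7 − (-18) = 11 dB; output overshoot = -12.5 − (-18) = 5.5 dB.
Ratio = 11 / 5.5 = 2.

2:1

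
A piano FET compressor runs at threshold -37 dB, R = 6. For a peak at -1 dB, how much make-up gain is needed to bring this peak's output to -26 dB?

Overshoot 36 dB → 36/6 = 6 dB after compression, so the compressed level is -37 + 6 = -31 dB.
Make-up = target − compressed = -26 − (-31) = 5 dB.

5 dB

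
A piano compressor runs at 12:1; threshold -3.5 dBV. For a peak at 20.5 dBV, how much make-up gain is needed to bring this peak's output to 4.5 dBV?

6 dB

Without make-up, output = threshold + overshoot/12 = -3.5 + 2 = -1.5 dBV.
Gap to target: 6 dB.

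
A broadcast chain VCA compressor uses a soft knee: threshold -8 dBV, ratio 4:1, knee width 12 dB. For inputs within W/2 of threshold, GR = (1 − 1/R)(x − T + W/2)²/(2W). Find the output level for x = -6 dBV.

x − T + W/2 = -6 − (-8) + 6 = 8.
GR = (1 − 1/4) × 8² / 24 = 0.75 × 64 / 24 = 2 dB.
Output = -6 − 2 = -8 dBV.

-8 dBV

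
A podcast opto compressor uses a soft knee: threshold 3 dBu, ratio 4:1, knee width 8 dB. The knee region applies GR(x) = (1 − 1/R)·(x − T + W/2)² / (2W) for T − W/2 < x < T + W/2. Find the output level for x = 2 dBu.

1.578125 dBu

x − T + W/2 = 2 − 3 + 4 = 3.
GR = (1 − 1/4) × 3² / 16 = 0.75 × 9 / 16 = 0.421875 dB.
Output = 2 − 0.421875 = 1.578125 dBu.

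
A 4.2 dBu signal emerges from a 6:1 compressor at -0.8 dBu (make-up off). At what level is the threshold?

-1.8 dBu

Gain reduction = 4.2 − (-0.8) = 5 dB; output overshoot = GR / (R − 1) = 5 / 5 = 1 dB.
Threshold = output − output overshoot = -0.8 − 1 = -1.8 dBu.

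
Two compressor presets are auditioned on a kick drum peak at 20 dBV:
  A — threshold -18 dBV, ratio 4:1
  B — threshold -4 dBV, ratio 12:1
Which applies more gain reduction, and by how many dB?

A: GR = 38 − 38/4 = 28.5 dB.
B: GR = 24 − 24/12 = 22 dB.
Difference: 6.5 dB in favour of A.

A, by 6.5 dB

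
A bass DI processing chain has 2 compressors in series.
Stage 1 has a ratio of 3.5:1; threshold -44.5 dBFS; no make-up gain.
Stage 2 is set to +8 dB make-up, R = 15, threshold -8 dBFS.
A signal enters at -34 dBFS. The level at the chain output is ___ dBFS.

-33.5 dBFS

Stage 1: -34 dBFS is 10.5 dB over -44.5 dBFS; at 3.5:1 that becomes 3 dB over, giving -41.5 dBFS.
Stage 2: -41.5 dBFS ≤ -8 dBFS, so stage 2 doesn't engage; make-up brings it to -33.5 dBFS.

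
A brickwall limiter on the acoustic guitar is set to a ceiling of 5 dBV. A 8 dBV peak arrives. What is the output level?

The limiter clamps the peak to its 5 dBV ceiling.

5 dBV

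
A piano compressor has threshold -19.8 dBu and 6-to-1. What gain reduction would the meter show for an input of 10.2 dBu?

The signal is 30 dB above threshold.
At 6:1, output sits 30/6 = 5 dB above threshold.
GR = overshoot in − overshoot out = 30 − 5 = 25 dB.

25 dB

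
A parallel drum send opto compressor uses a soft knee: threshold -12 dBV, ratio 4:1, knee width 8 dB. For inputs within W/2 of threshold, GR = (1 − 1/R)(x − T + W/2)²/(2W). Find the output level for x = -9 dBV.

x − T + W/2 = -9 − (-12) + 4 = 7.
GR = (1 − 1/4) × 7² / 16 = 0.75 × 49 / 16 = 2.296875 dB.
Output = -9 − 2.296875 = -11.296875 dBV.

-11.296875 dBV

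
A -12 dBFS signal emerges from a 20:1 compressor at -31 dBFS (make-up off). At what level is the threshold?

-32 dBFS

Input is 20 dB above T (since output overshoot × R = input overshoot: (-31 − T)·20 = -12 − T gives T = -32 dBFS).
Check: -32 + (-12 − (-32))/20 = -32 + 1 = -31 dBFS. ✓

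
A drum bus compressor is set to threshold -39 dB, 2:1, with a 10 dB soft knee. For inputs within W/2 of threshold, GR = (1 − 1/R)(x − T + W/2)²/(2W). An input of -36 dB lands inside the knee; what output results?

-37.6 dB

x − T + W/2 = -36 − (-39) + 5 = 8.
GR = (1 − 1/2) × 8² / 20 = 0.5 × 64 / 20 = 1.6 dB.
Output = -36 − 1.6 = -37.6 dB.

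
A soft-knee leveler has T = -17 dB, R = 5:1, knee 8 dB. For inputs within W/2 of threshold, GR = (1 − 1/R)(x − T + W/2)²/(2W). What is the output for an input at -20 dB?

x − T + W/2 = -20 − (-17) + 4 = 1.
GR = (1 − 1/5) × 1² / 16 = 0.8 × 1 / 16 = 0.05 dB.
Output = -20 − 0.05 = -20.05 dB.

-20.05 dB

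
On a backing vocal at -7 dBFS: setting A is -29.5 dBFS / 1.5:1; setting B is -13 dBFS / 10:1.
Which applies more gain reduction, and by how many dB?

A: overshoot 22.5 dB → output overshoot 15 dB → GR 7.5 dB.
B: overshoot 6 dB → output overshoot 0.6 dB → GR 5.4 dB.
A applies 2.1 dB more gain reduction.

A, by 2.1 dB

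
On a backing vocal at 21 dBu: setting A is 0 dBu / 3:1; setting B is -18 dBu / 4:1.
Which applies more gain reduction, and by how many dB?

B, by 15.25 dB

A: overshoot 21 dB → output overshoot 7 dB → GR 14 dB.
B: overshoot 39 dB → output overshoot 9.75 dB → GR 29.25 dB.
B reduces 15.25 dB more.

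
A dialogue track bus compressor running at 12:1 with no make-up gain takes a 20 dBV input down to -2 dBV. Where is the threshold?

Gain reduction = 20 − (-2) = 22 dB; output overshoot = GR / (R − 1) = 22 / 11 = 2 dB.
Threshold = output − output overshoot = -2 − 2 = -4 dBV.

-4 dBV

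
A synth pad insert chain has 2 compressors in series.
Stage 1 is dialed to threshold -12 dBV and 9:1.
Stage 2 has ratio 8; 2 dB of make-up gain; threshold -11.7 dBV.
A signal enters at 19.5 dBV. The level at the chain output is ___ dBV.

-9.3 dBV

Stage 1: 19.5 dBV is 31.5 dB over -12 dBV; at 9:1 that becomes 3.5 dB over, giving -8.5 dBV.
Stage 2: overshoot 3.2 dB → 3.2/8 = 0.4 dB → -11.3 dBV; +2 dB make-up → -9.3 dBV.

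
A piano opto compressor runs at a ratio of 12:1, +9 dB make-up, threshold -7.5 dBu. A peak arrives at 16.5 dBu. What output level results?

3.5 dBu

16.5 dBu sits 24 dB over threshold.
The 24 dB excess becomes 2 dB after 12:1 reduction.
That puts the output at -5.5 dBu; make-up adds 9 dB, giving 3.5 dBu.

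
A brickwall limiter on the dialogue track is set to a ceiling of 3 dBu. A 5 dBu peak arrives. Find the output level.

3 dBu

The limiter clamps the peak to its 3 dBu ceiling.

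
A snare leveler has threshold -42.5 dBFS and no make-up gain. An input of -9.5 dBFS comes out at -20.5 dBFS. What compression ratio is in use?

Input overshoot = -9.5 − (-42.5) = 33 dB; output overshoot = -20.5 − (-42.5) = 22 dB.
Ratio = 33 / 22 = 1.5.

1.5:1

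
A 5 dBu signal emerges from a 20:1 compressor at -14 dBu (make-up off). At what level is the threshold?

-15 dBu

Let T be the threshold. Output overshoot = (input overshoot)/R, so -14 − T = (5 − T)/20.
20·(-14 − T) = 5 − T → 19·T = -280 − 5 = -285.
T = -285/19 = -15 dBu.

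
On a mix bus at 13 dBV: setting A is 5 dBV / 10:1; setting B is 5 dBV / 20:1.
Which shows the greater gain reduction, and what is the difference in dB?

A: overshoot 8 dB → output overshoot 0.8 dB → GR 7.2 dB.
B: overshoot 8 dB → output overshoot 0.4 dB → GR 7.6 dB.
B reduces 0.4 dB more.

B, by 0.4 dB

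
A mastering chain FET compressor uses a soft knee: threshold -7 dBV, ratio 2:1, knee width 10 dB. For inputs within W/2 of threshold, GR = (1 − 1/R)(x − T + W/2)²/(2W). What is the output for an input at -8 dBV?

x − T + W/2 = -8 − (-7) + 5 = 4.
GR = (1 − 1/2) × 4² / 20 = 0.5 × 16 / 20 = 0.4 dB.
Output = -8 − 0.4 = -8.4 dBV.

-8.4 dBV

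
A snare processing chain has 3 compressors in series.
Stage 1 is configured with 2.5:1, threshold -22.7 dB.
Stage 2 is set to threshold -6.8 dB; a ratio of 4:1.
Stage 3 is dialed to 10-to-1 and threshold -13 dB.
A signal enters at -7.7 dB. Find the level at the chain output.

Stage 1: overshoot 15 dB → 15/2.5 = 6 dB → -16.7 dB.
Stage 2: -16.7 dB ≤ -6.8 dB, so stage 2 doesn't engage; output -16.7 dB.
Stage 3: -16.7 dB ≤ -13 dB, so stage 3 doesn't engage; output -16.7 dB.

-16.7 dB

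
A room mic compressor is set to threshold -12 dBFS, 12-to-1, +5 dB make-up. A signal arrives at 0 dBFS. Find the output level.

The input is 12 dB above the -12 dBFS threshold.
At 12:1 the overshoot is divided by 12, leaving 1 dB above threshold.
Output = -12 + 1 = -11 dBFS; make-up adds 5 dB, giving -6 dBFS.

-6 dBFS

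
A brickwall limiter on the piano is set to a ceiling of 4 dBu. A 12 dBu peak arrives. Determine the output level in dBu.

4 dBu

A brickwall limiter is an ∞:1 compressor: any input above the ceiling is clamped to 4 dBu.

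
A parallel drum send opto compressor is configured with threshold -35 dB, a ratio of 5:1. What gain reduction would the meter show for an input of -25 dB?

Overshoot = -25 − (-35) = 10 dB.
After 5:1 compression the overshoot becomes 10/5 = 2 dB.
So the signal is attenuated by 10 − 2 = 8 dB.

8 dB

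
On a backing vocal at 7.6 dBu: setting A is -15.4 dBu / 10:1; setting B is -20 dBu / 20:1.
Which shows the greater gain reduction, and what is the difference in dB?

A: GR = 23 − 23/10 = 20.7 dB.
B: GR = 27.6 − 27.6/20 = 26.22 dB.
B applies 5.52 dB more gain reduction.

B, by 5.52 dB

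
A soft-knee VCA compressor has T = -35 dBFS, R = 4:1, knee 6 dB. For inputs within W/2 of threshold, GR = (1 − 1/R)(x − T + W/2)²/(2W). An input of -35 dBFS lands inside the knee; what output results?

x − T + W/2 = -35 − (-35) + 3 = 3.
GR = (1 − 1/4) × 3² / 12 = 0.75 × 9 / 12 = 0.5625 dB.
Output = -35 − 0.5625 = -35.5625 dBFS.

-35.5625 dBFS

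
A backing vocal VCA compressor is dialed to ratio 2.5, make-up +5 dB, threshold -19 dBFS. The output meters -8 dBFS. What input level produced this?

-4 dBFS

Before make-up, the level was -8 − 5 = -13 dBFS.
The compressed level sits -13 − (-19) = 6 dB over threshold.
Input overshoot = R × output overshoot = 15 dB → input = -19 + 15 = -4 dBFS.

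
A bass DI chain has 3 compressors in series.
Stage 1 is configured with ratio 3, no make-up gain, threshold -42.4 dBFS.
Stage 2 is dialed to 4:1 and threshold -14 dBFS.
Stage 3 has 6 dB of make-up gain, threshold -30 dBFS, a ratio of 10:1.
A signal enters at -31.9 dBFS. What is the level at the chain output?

-32.9 dBFS

Stage 1: 10.5 dB above -42.4 dBFS, reduced 3:1 to 3.5 dB above → -38.9 dBFS.
Stage 2: -38.9 dBFS ≤ -14 dBFS, so stage 2 doesn't engage; output -38.9 dBFS.
Stage 3: -38.9 dBFS ≤ -30 dBFS, so stage 3 doesn't engage; make-up brings it to -32.9 dBFS.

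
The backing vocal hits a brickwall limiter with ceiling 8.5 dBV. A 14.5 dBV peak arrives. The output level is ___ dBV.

At ∞:1, everything above 8.5 dBV is held at the ceiling.

8.5 dBV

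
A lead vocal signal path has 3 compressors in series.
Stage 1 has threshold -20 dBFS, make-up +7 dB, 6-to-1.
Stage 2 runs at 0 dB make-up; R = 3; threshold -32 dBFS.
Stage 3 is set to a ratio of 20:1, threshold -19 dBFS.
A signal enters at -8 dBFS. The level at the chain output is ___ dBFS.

-25 dBFS

Stage 1: overshoot 12 dB → 12/6 = 2 dB → -18 dBFS; +7 dB make-up → -11 dBFS.
Stage 2: 21 dB above -32 dBFS, reduced 3:1 to 7 dB above → -25 dBFS.
Stage 3: below threshold (-25 ≤ -19); passes unchanged; output -25 dBFS.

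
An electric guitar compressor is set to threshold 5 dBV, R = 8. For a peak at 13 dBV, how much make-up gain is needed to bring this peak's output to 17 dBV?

11 dB

Overshoot 8 dB → 8/8 = 1 dB after compression, so the compressed level is 5 + 1 = 6 dBV.
Make-up = target − compressed = 17 − 6 = 11 dB.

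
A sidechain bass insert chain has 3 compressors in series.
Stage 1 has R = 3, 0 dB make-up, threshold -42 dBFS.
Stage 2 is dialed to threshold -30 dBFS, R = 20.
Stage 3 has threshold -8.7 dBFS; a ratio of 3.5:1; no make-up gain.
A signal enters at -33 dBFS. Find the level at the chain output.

Stage 1: 9 dB above -42 dBFS, reduced 3:1 to 3 dB above → -39 dBFS.
Stage 2: below threshold (-39 ≤ -30); passes unchanged; output -39 dBFS.
Stage 3: -39 dBFS is at or below the -8.7 dBFS threshold — no compression; output -39 dBFS.

-39 dBFS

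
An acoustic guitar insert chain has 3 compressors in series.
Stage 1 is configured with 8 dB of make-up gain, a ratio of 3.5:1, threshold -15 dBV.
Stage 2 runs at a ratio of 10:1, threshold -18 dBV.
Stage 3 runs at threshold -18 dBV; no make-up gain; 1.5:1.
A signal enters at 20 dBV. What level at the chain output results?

-16.6 dBV

Stage 1: 20 dBV is 35 dB over -15 dBV; at 3.5:1 that becomes 10 dB over, giving -5 dBV; +8 dB make-up → 3 dBV.
Stage 2: 21 dB above -18 dBV, reduced 10:1 to 2.1 dB above → -15.9 dBV.
Stage 3: 2.1 dB above -18 dBV, reduced 1.5:1 to 1.4 dB above → -16.6 dBV.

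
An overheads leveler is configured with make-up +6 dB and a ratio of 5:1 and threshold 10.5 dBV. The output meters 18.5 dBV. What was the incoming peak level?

20.5 dBV

Remove make-up: 18.5 − 6 = 12.5 dBV.
The compressed level sits 12.5 − 10.5 = 2 dB over threshold.
Undo the ratio: input overshoot = 2 × 5 = 10 dB, giving input = 20.5 dBV.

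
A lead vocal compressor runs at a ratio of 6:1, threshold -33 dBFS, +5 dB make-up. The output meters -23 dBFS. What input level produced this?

Before make-up, the level was -23 − 5 = -28 dBFS.
Post-compression overshoot = -28 − (-33) = 5 dB.
Undo the ratio: input overshoot = 5 × 6 = 30 dB, giving input = -3 dBFS.

-3 dBFS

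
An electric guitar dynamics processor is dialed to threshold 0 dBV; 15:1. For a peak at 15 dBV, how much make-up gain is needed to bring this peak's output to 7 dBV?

The peak compresses to 0 + 15/15 = 1 dBV.
To reach 7 dBV requires 7 − 1 = 6 dB of make-up.

6 dB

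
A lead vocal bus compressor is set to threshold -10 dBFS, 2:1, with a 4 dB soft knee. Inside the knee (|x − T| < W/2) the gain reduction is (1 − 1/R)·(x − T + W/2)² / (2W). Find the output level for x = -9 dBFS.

-9.5625 dBFS

x − T + W/2 = -9 − (-10) + 2 = 3.
GR = (1 − 1/2) × 3² / 8 = 0.5 × 9 / 8 = 0.5625 dB.
Output = -9 − 0.5625 = -9.5625 dBFS.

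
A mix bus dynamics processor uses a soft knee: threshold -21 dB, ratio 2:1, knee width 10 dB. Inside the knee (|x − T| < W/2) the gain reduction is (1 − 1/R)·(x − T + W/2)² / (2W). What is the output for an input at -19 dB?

x − T + W/2 = -19 − (-21) + 5 = 7.
GR = (1 − 1/2) × 7² / 20 = 0.5 × 49 / 20 = 1.225 dB.
Output = -19 − 1.225 = -20.225 dB.

-20.225 dB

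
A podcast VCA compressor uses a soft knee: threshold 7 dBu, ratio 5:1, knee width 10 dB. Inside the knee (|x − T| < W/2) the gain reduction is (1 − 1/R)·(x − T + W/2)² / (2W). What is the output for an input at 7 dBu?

x − T + W/2 = 7 − 7 + 5 = 5.
GR = (1 − 1/5) × 5² / 20 = 0.8 × 25 / 20 = 1 dB.
Output = 7 − 1 = 6 dBu.

6 dBu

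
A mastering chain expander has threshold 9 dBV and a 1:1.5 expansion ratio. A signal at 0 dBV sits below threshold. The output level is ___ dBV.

-4.5 dBV

The input is 9 dB below the 9 dBV threshold.
A 1:1.5 expander multiplies undershoot by 1.5: 9 × 1.5 = 13.5 dB below threshold.
Output = 9 − 13.5 = -4.5 dBV.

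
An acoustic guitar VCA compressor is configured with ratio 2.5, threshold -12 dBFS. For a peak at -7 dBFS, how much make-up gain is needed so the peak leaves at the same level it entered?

3 dB

Without make-up, output = threshold + overshoot/2.5 = -12 + 2 = -10 dBFS.
Gap to target: 3 dB.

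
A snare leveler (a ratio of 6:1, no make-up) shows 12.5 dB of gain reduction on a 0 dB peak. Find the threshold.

-15 dB

Let T be the threshold. Output overshoot = (input overshoot)/R, so -12.5 − T = (0 − T)/6.
6·(-12.5 − T) = 0 − T → 5·T = -75 − 0 = -75.
T = -75/5 = -15 dB.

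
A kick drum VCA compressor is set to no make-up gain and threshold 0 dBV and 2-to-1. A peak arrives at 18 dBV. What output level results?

9 dBV

The input is 18 dB above the 0 dBV threshold.
At 2:1 the overshoot is divided by 2, leaving 9 dB above threshold.
So the level is 0 + 9 = 9 dBV.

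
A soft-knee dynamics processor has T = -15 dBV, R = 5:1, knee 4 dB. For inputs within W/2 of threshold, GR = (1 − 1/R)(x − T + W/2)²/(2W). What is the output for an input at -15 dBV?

-15.4 dBV

x − T + W/2 = -15 − (-15) + 2 = 2.
GR = (1 − 1/5) × 2² / 8 = 0.8 × 4 / 8 = 0.4 dB.
Output = -15 − 0.4 = -15.4 dBV.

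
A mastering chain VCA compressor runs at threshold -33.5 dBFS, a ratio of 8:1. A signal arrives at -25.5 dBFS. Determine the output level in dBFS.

-32.5 dBFS

Overshoot: -25.5 − (-33.5) = 8 dB.
8:1 compression reduces that to 8/8 = 1 dB over.
Output = -33.5 + 1 = -32.5 dBFS.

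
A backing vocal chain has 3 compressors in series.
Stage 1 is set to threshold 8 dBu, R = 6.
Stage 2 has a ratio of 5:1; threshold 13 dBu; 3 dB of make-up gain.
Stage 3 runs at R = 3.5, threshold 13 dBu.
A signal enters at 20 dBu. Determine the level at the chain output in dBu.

Stage 1: overshoot 12 dB → 12/6 = 2 dB → 10 dBu.
Stage 2: below threshold (10 ≤ 13); passes unchanged; make-up brings it to 13 dBu.
Stage 3: below threshold (13 ≤ 13); passes unchanged; output 13 dBu.

13 dBu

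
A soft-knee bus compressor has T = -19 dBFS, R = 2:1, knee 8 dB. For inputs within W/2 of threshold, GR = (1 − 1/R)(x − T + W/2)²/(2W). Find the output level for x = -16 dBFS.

x − T + W/2 = -16 − (-19) + 4 = 7.
GR = (1 − 1/2) × 7² / 16 = 0.5 × 49 / 16 = 1.53125 dB.
Output = -16 − 1.53125 = -17.53125 dBFS.

-17.53125 dBFS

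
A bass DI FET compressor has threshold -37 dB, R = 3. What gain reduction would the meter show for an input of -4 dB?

22 dB

The signal is 33 dB above threshold.
A 3:1 ratio leaves 11 dB of that excess.
GR = overshoot in − overshoot out = 33 − 11 = 22 dB.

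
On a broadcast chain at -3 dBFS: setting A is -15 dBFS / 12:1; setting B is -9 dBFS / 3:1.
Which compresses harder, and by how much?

A, by 7 dB

A: GR = 12 − 12/12 = 11 dB.
B: GR = 6 − 6/3 = 4 dB.
A applies 7 dB more gain reduction.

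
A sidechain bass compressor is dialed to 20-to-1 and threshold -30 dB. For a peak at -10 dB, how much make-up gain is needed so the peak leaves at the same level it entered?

19 dB

The peak compresses to -30 + 20/20 = -29 dB.
To reach -10 dB requires -10 − (-29) = 19 dB of make-up.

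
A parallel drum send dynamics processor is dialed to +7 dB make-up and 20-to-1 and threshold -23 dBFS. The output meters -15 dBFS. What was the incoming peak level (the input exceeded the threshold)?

Remove make-up: -15 − 7 = -22 dBFS.
The compressed level sits -22 − (-23) = 1 dB over threshold.
Input overshoot = R × output overshoot = 20 dB → input = -23 + 20 = -3 dBFS.

-3 dBFS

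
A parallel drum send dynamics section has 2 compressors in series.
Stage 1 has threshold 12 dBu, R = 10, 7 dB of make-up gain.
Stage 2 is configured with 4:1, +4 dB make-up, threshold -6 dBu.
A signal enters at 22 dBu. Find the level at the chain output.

4.5 dBu

Stage 1: overshoot 10 dB → 10/10 = 1 dB → 13 dBu; +7 dB make-up → 20 dBu.
Stage 2: 20 dBu is 26 dB over -6 dBu; at 4:1 that becomes 6.5 dB over, giving 0.5 dBu; +4 dB make-up → 4.5 dBu.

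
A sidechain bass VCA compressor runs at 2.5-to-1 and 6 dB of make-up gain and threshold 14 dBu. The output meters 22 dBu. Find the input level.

Stripping the +6 dB make-up gives 16 dBu at the gain stage.
The compressed level sits 16 − 14 = 2 dB over threshold.
Before 2.5:1 compression the overshoot was 2 × 2.5 = 5 dB, so input = 14 + 5 = 19 dBu.

19 dBu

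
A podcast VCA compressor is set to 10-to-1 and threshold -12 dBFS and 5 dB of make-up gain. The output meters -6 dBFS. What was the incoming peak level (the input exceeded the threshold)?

-2 dBFS

Remove make-up: -6 − 5 = -11 dBFS.
The compressed level sits -11 − (-12) = 1 dB over threshold.
Before 10:1 compression the overshoot was 1 × 10 = 10 dB, so input = -12 + 10 = -2 dBFS.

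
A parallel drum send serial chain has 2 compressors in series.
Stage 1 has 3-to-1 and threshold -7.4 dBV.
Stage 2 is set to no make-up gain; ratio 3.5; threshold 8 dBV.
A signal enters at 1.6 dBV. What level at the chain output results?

Stage 1: 9 dB above -7.4 dBV, reduced 3:1 to 3 dB above → -4.4 dBV.
Stage 2: -4.4 dBV ≤ 8 dBV, so stage 2 doesn't engage; output -4.4 dBV.

-4.4 dBV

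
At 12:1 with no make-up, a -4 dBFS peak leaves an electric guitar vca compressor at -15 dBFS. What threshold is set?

-16 dBFS

Input is 12 dB above T (since output overshoot × R = input overshoot: (-15 − T)·12 = -4 − T gives T = -16 dBFS).
Check: -16 + (-4 − (-16))/12 = -16 + 1 = -15 dBFS. ✓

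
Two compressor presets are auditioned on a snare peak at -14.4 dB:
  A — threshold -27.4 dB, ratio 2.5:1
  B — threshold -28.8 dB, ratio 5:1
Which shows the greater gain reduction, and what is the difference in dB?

A: overshoot 13 dB → output overshoot 5.2 dB → GR 7.8 dB.
B: overshoot 14.4 dB → output overshoot 2.88 dB → GR 11.52 dB.
Difference: 3.72 dB in favour of B.

B, by 3.72 dB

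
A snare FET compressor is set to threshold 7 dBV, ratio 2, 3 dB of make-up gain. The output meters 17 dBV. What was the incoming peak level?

Remove make-up: 17 − 3 = 14 dBV.
Post-compression overshoot = 14 − 7 = 7 dB.
Input overshoot = R × output overshoot = 14 dB → input = 7 + 14 = 21 dBV.

21 dBV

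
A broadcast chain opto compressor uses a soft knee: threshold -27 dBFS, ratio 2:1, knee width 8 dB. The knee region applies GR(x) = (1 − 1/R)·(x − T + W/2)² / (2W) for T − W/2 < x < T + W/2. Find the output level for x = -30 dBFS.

x − T + W/2 = -30 − (-27) + 4 = 1.
GR = (1 − 1/2) × 1² / 16 = 0.5 × 1 / 16 = 0.03125 dB.
Output = -30 − 0.03125 = -30.03125 dBFS.

-30.03125 dBFS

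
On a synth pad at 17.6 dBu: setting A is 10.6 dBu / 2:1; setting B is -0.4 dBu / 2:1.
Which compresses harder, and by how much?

A: 7 dB over, compressed to 3.5 dB over, so 3.5 dB of GR.
B: 18 dB over, compressed to 9 dB over, so 9 dB of GR.
Difference: 5.5 dB in favour of B.

B, by 5.5 dB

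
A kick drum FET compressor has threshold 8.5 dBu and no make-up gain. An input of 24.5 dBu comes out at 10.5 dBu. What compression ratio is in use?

8:1

Input overshoot = 24.5 − 8.5 = 16 dB; output overshoot = 10.5 − 8.5 = 2 dB.
Ratio = 16 / 2 = 8.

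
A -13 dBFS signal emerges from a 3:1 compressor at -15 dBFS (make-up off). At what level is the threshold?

Input is 3 dB above T (since output overshoot × R = input overshoot: (-15 − T)·3 = -13 − T gives T = -16 dBFS).
Check: -16 + (-13 − (-16))/3 = -16 + 1 = -15 dBFS. ✓

-16 dBFS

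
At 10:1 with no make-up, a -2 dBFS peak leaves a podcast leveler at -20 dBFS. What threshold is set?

Input is 20 dB above T (since output overshoot × R = input overshoot: (-20 − T)·10 = -2 − T gives T = -22 dBFS).
Check: -22 + (-2 − (-22))/10 = -22 + 2 = -20 dBFS. ✓

-22 dBFS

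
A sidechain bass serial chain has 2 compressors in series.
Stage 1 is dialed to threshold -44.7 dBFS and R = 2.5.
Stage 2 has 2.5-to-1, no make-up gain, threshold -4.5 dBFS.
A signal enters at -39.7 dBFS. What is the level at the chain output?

Stage 1: 5 dB above -44.7 dBFS, reduced 2.5:1 to 2 dB above → -42.7 dBFS.
Stage 2: below threshold (-42.7 ≤ -4.5); passes unchanged; output -42.7 dBFS.

-42.7 dBFS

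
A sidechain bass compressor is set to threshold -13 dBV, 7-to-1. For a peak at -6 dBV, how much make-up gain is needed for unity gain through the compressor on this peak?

6 dB

Overshoot 7 dB → 7/7 = 1 dB after compression, so the compressed level is -13 + 1 = -12 dBV.
Make-up = target − compressed = -6 − (-12) = 6 dB.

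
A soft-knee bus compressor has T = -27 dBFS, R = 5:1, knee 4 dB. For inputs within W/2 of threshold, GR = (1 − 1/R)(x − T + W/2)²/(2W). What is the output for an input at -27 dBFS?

x − T + W/2 = -27 − (-27) + 2 = 2.
GR = (1 − 1/5) × 2² / 8 = 0.8 × 4 / 8 = 0.4 dB.
Output = -27 − 0.4 = -27.4 dBFS.

-27.4 dBFS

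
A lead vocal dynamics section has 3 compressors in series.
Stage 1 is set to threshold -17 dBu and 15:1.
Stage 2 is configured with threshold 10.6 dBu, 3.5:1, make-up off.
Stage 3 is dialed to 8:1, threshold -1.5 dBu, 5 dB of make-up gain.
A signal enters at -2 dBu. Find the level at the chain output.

Stage 1: overshoot 15 dB → 15/15 = 1 dB → -16 dBu.
Stage 2: below threshold (-16 ≤ 10.6); passes unchanged; output -16 dBu.
Stage 3: -16 dBu ≤ -1.5 dBu, so stage 3 doesn't engage; make-up brings it to -11 dBu.

-11 dBu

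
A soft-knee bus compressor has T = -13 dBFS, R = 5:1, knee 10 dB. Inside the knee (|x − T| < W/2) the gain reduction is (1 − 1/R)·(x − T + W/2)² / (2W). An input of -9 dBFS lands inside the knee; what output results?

-12.24 dBFS

x − T + W/2 = -9 − (-13) + 5 = 9.
GR = (1 − 1/5) × 9² / 20 = 0.8 × 81 / 20 = 3.24 dB.
Output = -9 − 3.24 = -12.24 dBFS.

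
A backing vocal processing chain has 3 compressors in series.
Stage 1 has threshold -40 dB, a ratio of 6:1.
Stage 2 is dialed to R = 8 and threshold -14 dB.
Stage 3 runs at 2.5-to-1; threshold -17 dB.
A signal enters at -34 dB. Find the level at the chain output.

Stage 1: overshoot 6 dB → 6/6 = 1 dB → -39 dB.
Stage 2: -39 dB is at or below the -14 dB threshold — no compression; output -39 dB.
Stage 3: -39 dB ≤ -17 dB, so stage 3 doesn't engage; output -39 dB.

-39 dB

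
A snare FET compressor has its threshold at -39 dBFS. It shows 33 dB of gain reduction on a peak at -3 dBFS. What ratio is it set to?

12:1

Input overshoot = -3 − (-39) = 36 dB.
Output overshoot = 36 − 33 = 3 dB.
Ratio = input overshoot / output overshoot = 36 / 3 = 12.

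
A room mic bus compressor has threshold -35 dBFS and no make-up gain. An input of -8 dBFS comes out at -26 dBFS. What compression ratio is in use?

Input overshoot = -8 − (-35) = 27 dB; output overshoot = -26 − (-35) = 9 dB.
Ratio = 27 / 9 = 3.

3:1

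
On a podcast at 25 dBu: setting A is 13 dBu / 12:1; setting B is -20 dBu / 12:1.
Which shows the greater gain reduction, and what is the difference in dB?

B, by 30.25 dB

A: 12 dB over, compressed to 1 dB over, so 11 dB of GR.
B: 45 dB over, compressed to 3.75 dB over, so 41.25 dB of GR.
B reduces 30.25 dB more.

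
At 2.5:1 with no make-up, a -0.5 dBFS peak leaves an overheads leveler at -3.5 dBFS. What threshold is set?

Let T be the threshold. Output overshoot = (input overshoot)/R, so -3.5 − T = (-0.5 − T)/2.5.
2.5·(-3.5 − T) = -0.5 − T → 1.5·T = -8.75 − (-0.5) = -8.25.
T = -8.25/1.5 = -5.5 dBFS.

-5.5 dBFS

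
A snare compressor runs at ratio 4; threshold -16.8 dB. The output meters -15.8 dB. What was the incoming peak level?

-12.8 dB

Post-compression overshoot = -15.8 − (-16.8) = 1 dB.
Before 4:1 compression the overshoot was 1 × 4 = 4 dB, so input = -16.8 + 4 = -12.8 dB.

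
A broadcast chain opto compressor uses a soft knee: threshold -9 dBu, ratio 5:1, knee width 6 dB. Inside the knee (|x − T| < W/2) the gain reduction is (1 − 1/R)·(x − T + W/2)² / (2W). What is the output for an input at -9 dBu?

x − T + W/2 = -9 − (-9) + 3 = 3.
GR = (1 − 1/5) × 3² / 12 = 0.8 × 9 / 12 = 0.6 dB.
Output = -9 − 0.6 = -9.6 dBu.

-9.6 dBu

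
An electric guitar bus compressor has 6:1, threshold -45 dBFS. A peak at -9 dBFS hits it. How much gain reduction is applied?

30 dB

The signal is 36 dB above threshold.
At 6:1, output sits 36/6 = 6 dB above threshold.
GR = overshoot in − overshoot out = 36 − 6 = 30 dB.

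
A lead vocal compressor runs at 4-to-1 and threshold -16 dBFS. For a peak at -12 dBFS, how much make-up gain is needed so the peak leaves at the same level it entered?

Overshoot 4 dB → 4/4 = 1 dB after compression, so the compressed level is -16 + 1 = -15 dBFS.
Make-up = target − compressed = -12 − (-15) = 3 dB.

3 dB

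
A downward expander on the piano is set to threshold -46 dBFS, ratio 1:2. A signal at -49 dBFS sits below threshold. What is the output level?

-52 dBFS

Below threshold, a 1:2 expander applies gain = (2−1)×(T − x) of attenuation.
(2−1) × 3 = 3 dB, so output = -49 − 3 = -52 dBFS.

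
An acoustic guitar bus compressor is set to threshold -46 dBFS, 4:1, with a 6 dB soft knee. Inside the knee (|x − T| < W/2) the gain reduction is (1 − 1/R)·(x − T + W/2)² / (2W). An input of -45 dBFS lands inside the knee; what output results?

x − T + W/2 = -45 − (-46) + 3 = 4.
GR = (1 − 1/4) × 4² / 12 = 0.75 × 16 / 12 = 1 dB.
Output = -45 − 1 = -46 dBFS.

-46 dBFS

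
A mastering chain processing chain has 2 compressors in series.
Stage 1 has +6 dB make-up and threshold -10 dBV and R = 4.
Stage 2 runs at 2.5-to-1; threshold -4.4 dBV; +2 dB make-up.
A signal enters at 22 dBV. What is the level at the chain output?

0.96 dBV

Stage 1: overshoot 32 dB → 32/4 = 8 dB → -2 dBV; +6 dB make-up → 4 dBV.
Stage 2: 8.4 dB above -4.4 dBV, reduced 2.5:1 to 3.36 dB above → -1.04 dBV; +2 dB make-up → 0.96 dBV.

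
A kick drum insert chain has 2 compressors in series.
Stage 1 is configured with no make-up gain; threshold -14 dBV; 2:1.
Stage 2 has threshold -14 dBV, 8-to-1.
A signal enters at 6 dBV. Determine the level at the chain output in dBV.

-12.75 dBV

Stage 1: overshoot 20 dB → 20/2 = 10 dB → -4 dBV.
Stage 2: overshoot 10 dB → 10/8 = 1.25 dB → -12.75 dBV.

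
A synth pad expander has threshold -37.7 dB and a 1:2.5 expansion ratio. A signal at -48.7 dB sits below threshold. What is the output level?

The input is 11 dB below the -37.7 dB threshold.
A 1:2.5 expander multiplies undershoot by 2.5: 11 × 2.5 = 27.5 dB below threshold.
Output = -37.7 − 27.5 = -65.2 dB.

-65.2 dB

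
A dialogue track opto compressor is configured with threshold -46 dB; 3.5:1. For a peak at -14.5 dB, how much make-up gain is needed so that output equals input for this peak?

Overshoot 31.5 dB → 31.5/3.5 = 9 dB after compression, so the compressed level is -46 + 9 = -37 dB.
Make-up = target − compressed = -14.5 − (-37) = 22.5 dB.

22.5 dB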